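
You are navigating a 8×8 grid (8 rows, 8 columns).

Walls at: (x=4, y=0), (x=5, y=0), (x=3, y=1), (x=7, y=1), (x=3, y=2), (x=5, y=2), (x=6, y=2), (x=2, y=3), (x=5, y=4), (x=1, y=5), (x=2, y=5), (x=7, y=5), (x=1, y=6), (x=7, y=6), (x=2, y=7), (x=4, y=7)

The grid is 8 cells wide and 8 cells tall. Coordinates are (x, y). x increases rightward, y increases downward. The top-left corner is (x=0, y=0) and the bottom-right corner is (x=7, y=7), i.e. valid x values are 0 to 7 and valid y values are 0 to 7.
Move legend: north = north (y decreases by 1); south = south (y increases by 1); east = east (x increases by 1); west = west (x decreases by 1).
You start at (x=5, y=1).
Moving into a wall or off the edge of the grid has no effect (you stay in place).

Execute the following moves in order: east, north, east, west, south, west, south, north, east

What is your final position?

Start: (x=5, y=1)
  east (east): (x=5, y=1) -> (x=6, y=1)
  north (north): (x=6, y=1) -> (x=6, y=0)
  east (east): (x=6, y=0) -> (x=7, y=0)
  west (west): (x=7, y=0) -> (x=6, y=0)
  south (south): (x=6, y=0) -> (x=6, y=1)
  west (west): (x=6, y=1) -> (x=5, y=1)
  south (south): blocked, stay at (x=5, y=1)
  north (north): blocked, stay at (x=5, y=1)
  east (east): (x=5, y=1) -> (x=6, y=1)
Final: (x=6, y=1)

Answer: Final position: (x=6, y=1)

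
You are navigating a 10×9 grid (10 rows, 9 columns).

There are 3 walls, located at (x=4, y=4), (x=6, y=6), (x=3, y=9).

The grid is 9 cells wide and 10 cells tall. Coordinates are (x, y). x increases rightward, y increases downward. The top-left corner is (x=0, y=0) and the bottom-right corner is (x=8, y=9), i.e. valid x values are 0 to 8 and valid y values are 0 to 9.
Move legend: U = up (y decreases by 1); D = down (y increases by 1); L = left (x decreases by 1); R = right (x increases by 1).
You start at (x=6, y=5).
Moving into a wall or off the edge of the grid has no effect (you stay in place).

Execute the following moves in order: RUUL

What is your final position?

Answer: Final position: (x=6, y=3)

Derivation:
Start: (x=6, y=5)
  R (right): (x=6, y=5) -> (x=7, y=5)
  U (up): (x=7, y=5) -> (x=7, y=4)
  U (up): (x=7, y=4) -> (x=7, y=3)
  L (left): (x=7, y=3) -> (x=6, y=3)
Final: (x=6, y=3)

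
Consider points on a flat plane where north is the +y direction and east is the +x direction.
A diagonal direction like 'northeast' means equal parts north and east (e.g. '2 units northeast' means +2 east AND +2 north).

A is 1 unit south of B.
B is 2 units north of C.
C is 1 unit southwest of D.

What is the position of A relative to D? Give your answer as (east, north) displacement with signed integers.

Place D at the origin (east=0, north=0).
  C is 1 unit southwest of D: delta (east=-1, north=-1); C at (east=-1, north=-1).
  B is 2 units north of C: delta (east=+0, north=+2); B at (east=-1, north=1).
  A is 1 unit south of B: delta (east=+0, north=-1); A at (east=-1, north=0).
Therefore A relative to D: (east=-1, north=0).

Answer: A is at (east=-1, north=0) relative to D.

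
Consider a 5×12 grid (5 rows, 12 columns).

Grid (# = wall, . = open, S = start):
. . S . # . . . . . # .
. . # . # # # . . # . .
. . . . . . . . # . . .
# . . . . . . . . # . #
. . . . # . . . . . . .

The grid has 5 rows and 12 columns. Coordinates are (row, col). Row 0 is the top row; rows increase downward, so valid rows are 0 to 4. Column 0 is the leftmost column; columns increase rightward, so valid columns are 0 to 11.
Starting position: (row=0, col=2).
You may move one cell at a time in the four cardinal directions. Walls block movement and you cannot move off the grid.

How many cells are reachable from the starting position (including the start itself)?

Answer: Reachable cells: 48

Derivation:
BFS flood-fill from (row=0, col=2):
  Distance 0: (row=0, col=2)
  Distance 1: (row=0, col=1), (row=0, col=3)
  Distance 2: (row=0, col=0), (row=1, col=1), (row=1, col=3)
  Distance 3: (row=1, col=0), (row=2, col=1), (row=2, col=3)
  Distance 4: (row=2, col=0), (row=2, col=2), (row=2, col=4), (row=3, col=1), (row=3, col=3)
  Distance 5: (row=2, col=5), (row=3, col=2), (row=3, col=4), (row=4, col=1), (row=4, col=3)
  Distance 6: (row=2, col=6), (row=3, col=5), (row=4, col=0), (row=4, col=2)
  Distance 7: (row=2, col=7), (row=3, col=6), (row=4, col=5)
  Distance 8: (row=1, col=7), (row=3, col=7), (row=4, col=6)
  Distance 9: (row=0, col=7), (row=1, col=8), (row=3, col=8), (row=4, col=7)
  Distance 10: (row=0, col=6), (row=0, col=8), (row=4, col=8)
  Distance 11: (row=0, col=5), (row=0, col=9), (row=4, col=9)
  Distance 12: (row=4, col=10)
  Distance 13: (row=3, col=10), (row=4, col=11)
  Distance 14: (row=2, col=10)
  Distance 15: (row=1, col=10), (row=2, col=9), (row=2, col=11)
  Distance 16: (row=1, col=11)
  Distance 17: (row=0, col=11)
Total reachable: 48 (grid has 48 open cells total)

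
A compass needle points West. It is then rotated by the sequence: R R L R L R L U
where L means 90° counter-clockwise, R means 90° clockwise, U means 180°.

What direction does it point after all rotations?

Answer: Final heading: South

Derivation:
Start: West
  R (right (90° clockwise)) -> North
  R (right (90° clockwise)) -> East
  L (left (90° counter-clockwise)) -> North
  R (right (90° clockwise)) -> East
  L (left (90° counter-clockwise)) -> North
  R (right (90° clockwise)) -> East
  L (left (90° counter-clockwise)) -> North
  U (U-turn (180°)) -> South
Final: South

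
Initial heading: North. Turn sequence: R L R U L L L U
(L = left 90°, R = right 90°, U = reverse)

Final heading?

Start: North
  R (right (90° clockwise)) -> East
  L (left (90° counter-clockwise)) -> North
  R (right (90° clockwise)) -> East
  U (U-turn (180°)) -> West
  L (left (90° counter-clockwise)) -> South
  L (left (90° counter-clockwise)) -> East
  L (left (90° counter-clockwise)) -> North
  U (U-turn (180°)) -> South
Final: South

Answer: Final heading: South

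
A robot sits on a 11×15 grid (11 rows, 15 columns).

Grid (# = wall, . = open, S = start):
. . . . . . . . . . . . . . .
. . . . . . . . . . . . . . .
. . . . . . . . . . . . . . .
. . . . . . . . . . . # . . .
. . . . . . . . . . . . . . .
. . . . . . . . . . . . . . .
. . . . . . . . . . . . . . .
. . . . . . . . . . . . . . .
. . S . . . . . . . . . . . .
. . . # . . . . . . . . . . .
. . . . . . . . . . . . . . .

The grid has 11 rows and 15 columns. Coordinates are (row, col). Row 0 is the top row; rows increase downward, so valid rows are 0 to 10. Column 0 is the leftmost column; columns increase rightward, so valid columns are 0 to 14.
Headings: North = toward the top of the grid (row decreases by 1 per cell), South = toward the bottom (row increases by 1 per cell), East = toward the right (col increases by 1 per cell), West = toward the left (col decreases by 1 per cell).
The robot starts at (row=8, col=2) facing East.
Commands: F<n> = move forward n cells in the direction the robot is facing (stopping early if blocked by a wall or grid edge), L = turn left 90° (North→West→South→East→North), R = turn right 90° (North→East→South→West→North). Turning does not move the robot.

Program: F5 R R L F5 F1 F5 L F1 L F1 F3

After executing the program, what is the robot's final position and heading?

Answer: Final position: (row=6, col=8), facing North

Derivation:
Start: (row=8, col=2), facing East
  F5: move forward 5, now at (row=8, col=7)
  R: turn right, now facing South
  R: turn right, now facing West
  L: turn left, now facing South
  F5: move forward 2/5 (blocked), now at (row=10, col=7)
  F1: move forward 0/1 (blocked), now at (row=10, col=7)
  F5: move forward 0/5 (blocked), now at (row=10, col=7)
  L: turn left, now facing East
  F1: move forward 1, now at (row=10, col=8)
  L: turn left, now facing North
  F1: move forward 1, now at (row=9, col=8)
  F3: move forward 3, now at (row=6, col=8)
Final: (row=6, col=8), facing North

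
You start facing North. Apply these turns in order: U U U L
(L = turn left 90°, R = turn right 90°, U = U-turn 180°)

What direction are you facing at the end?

Answer: Final heading: East

Derivation:
Start: North
  U (U-turn (180°)) -> South
  U (U-turn (180°)) -> North
  U (U-turn (180°)) -> South
  L (left (90° counter-clockwise)) -> East
Final: East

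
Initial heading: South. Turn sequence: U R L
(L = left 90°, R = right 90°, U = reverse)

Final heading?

Start: South
  U (U-turn (180°)) -> North
  R (right (90° clockwise)) -> East
  L (left (90° counter-clockwise)) -> North
Final: North

Answer: Final heading: North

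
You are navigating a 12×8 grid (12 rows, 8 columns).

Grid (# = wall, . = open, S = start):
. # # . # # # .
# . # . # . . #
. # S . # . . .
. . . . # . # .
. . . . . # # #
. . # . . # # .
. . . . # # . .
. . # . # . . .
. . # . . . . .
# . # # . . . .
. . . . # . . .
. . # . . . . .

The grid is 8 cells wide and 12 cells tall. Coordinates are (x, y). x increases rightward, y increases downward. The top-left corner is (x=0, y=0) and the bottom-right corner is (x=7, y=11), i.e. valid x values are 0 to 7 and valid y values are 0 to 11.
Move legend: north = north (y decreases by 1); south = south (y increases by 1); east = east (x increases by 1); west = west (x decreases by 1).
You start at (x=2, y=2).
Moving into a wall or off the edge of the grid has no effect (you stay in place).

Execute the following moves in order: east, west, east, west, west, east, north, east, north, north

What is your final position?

Start: (x=2, y=2)
  east (east): (x=2, y=2) -> (x=3, y=2)
  west (west): (x=3, y=2) -> (x=2, y=2)
  east (east): (x=2, y=2) -> (x=3, y=2)
  west (west): (x=3, y=2) -> (x=2, y=2)
  west (west): blocked, stay at (x=2, y=2)
  east (east): (x=2, y=2) -> (x=3, y=2)
  north (north): (x=3, y=2) -> (x=3, y=1)
  east (east): blocked, stay at (x=3, y=1)
  north (north): (x=3, y=1) -> (x=3, y=0)
  north (north): blocked, stay at (x=3, y=0)
Final: (x=3, y=0)

Answer: Final position: (x=3, y=0)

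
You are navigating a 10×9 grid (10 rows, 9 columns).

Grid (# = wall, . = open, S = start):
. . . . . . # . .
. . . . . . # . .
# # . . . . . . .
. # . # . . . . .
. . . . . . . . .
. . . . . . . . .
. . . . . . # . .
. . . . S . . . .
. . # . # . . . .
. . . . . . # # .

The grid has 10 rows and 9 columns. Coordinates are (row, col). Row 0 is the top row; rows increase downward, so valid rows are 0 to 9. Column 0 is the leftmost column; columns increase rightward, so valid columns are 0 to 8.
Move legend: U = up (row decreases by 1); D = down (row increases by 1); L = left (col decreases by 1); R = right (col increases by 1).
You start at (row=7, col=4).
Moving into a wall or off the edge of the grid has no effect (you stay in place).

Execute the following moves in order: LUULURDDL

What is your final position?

Start: (row=7, col=4)
  L (left): (row=7, col=4) -> (row=7, col=3)
  U (up): (row=7, col=3) -> (row=6, col=3)
  U (up): (row=6, col=3) -> (row=5, col=3)
  L (left): (row=5, col=3) -> (row=5, col=2)
  U (up): (row=5, col=2) -> (row=4, col=2)
  R (right): (row=4, col=2) -> (row=4, col=3)
  D (down): (row=4, col=3) -> (row=5, col=3)
  D (down): (row=5, col=3) -> (row=6, col=3)
  L (left): (row=6, col=3) -> (row=6, col=2)
Final: (row=6, col=2)

Answer: Final position: (row=6, col=2)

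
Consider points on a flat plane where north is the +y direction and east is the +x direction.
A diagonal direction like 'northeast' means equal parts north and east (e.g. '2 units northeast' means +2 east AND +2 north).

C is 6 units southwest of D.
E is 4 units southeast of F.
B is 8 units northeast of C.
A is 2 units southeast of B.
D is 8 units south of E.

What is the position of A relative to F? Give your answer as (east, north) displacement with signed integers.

Answer: A is at (east=8, north=-12) relative to F.

Derivation:
Place F at the origin (east=0, north=0).
  E is 4 units southeast of F: delta (east=+4, north=-4); E at (east=4, north=-4).
  D is 8 units south of E: delta (east=+0, north=-8); D at (east=4, north=-12).
  C is 6 units southwest of D: delta (east=-6, north=-6); C at (east=-2, north=-18).
  B is 8 units northeast of C: delta (east=+8, north=+8); B at (east=6, north=-10).
  A is 2 units southeast of B: delta (east=+2, north=-2); A at (east=8, north=-12).
Therefore A relative to F: (east=8, north=-12).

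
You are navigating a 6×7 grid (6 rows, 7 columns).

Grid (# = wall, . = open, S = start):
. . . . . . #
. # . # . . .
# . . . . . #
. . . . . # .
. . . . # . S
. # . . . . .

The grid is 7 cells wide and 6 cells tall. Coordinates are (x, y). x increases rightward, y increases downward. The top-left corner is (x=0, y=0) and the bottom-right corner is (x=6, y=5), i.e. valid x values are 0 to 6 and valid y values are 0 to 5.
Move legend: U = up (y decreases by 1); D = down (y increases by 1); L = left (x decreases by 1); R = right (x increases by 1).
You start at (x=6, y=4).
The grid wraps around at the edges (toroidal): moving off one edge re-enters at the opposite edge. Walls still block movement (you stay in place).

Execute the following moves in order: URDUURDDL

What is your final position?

Answer: Final position: (x=0, y=4)

Derivation:
Start: (x=6, y=4)
  U (up): (x=6, y=4) -> (x=6, y=3)
  R (right): (x=6, y=3) -> (x=0, y=3)
  D (down): (x=0, y=3) -> (x=0, y=4)
  U (up): (x=0, y=4) -> (x=0, y=3)
  U (up): blocked, stay at (x=0, y=3)
  R (right): (x=0, y=3) -> (x=1, y=3)
  D (down): (x=1, y=3) -> (x=1, y=4)
  D (down): blocked, stay at (x=1, y=4)
  L (left): (x=1, y=4) -> (x=0, y=4)
Final: (x=0, y=4)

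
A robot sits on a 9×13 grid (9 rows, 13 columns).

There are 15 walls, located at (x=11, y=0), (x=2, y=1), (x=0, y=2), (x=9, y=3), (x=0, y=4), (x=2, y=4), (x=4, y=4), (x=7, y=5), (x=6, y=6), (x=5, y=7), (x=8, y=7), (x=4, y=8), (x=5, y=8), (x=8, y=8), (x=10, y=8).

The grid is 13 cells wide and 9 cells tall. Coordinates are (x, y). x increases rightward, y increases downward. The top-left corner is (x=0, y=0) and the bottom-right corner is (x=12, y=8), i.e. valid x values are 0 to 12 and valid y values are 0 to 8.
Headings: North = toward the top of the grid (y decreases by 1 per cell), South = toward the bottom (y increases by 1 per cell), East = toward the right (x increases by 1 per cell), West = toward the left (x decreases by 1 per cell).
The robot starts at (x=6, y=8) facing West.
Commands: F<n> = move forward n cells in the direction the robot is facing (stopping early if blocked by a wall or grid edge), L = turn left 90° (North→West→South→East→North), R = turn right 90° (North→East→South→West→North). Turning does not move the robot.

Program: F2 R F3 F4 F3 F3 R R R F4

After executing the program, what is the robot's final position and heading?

Answer: Final position: (x=6, y=7), facing West

Derivation:
Start: (x=6, y=8), facing West
  F2: move forward 0/2 (blocked), now at (x=6, y=8)
  R: turn right, now facing North
  F3: move forward 1/3 (blocked), now at (x=6, y=7)
  F4: move forward 0/4 (blocked), now at (x=6, y=7)
  F3: move forward 0/3 (blocked), now at (x=6, y=7)
  F3: move forward 0/3 (blocked), now at (x=6, y=7)
  R: turn right, now facing East
  R: turn right, now facing South
  R: turn right, now facing West
  F4: move forward 0/4 (blocked), now at (x=6, y=7)
Final: (x=6, y=7), facing West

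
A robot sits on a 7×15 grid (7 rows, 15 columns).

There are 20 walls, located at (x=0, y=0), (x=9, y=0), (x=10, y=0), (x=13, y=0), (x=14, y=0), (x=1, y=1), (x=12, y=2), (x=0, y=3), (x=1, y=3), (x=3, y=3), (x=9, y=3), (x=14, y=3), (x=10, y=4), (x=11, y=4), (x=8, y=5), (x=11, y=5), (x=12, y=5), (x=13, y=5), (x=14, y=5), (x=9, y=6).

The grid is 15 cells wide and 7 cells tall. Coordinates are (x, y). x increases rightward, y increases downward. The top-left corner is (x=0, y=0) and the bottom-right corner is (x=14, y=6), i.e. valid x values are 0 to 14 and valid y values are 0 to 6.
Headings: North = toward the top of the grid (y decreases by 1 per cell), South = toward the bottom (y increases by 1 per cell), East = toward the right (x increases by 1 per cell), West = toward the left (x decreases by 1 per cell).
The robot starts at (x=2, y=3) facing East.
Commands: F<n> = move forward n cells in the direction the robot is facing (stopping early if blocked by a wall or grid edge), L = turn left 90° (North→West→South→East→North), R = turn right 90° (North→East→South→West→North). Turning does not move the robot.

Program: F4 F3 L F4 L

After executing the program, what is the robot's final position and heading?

Answer: Final position: (x=2, y=0), facing West

Derivation:
Start: (x=2, y=3), facing East
  F4: move forward 0/4 (blocked), now at (x=2, y=3)
  F3: move forward 0/3 (blocked), now at (x=2, y=3)
  L: turn left, now facing North
  F4: move forward 3/4 (blocked), now at (x=2, y=0)
  L: turn left, now facing West
Final: (x=2, y=0), facing West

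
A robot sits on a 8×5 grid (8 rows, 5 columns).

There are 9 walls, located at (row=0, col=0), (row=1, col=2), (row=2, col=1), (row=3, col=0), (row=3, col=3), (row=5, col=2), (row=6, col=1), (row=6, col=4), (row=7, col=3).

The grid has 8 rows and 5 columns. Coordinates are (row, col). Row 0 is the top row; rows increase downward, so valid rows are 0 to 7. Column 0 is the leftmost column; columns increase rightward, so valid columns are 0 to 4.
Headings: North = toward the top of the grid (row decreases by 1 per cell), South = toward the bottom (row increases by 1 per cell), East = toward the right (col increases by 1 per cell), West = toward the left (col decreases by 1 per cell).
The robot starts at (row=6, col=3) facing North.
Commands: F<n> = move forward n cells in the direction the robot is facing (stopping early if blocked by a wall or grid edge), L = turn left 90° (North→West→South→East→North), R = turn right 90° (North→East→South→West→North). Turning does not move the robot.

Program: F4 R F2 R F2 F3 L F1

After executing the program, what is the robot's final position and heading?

Answer: Final position: (row=5, col=4), facing East

Derivation:
Start: (row=6, col=3), facing North
  F4: move forward 2/4 (blocked), now at (row=4, col=3)
  R: turn right, now facing East
  F2: move forward 1/2 (blocked), now at (row=4, col=4)
  R: turn right, now facing South
  F2: move forward 1/2 (blocked), now at (row=5, col=4)
  F3: move forward 0/3 (blocked), now at (row=5, col=4)
  L: turn left, now facing East
  F1: move forward 0/1 (blocked), now at (row=5, col=4)
Final: (row=5, col=4), facing East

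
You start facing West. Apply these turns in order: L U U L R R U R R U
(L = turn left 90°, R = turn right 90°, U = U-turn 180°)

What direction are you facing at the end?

Answer: Final heading: East

Derivation:
Start: West
  L (left (90° counter-clockwise)) -> South
  U (U-turn (180°)) -> North
  U (U-turn (180°)) -> South
  L (left (90° counter-clockwise)) -> East
  R (right (90° clockwise)) -> South
  R (right (90° clockwise)) -> West
  U (U-turn (180°)) -> East
  R (right (90° clockwise)) -> South
  R (right (90° clockwise)) -> West
  U (U-turn (180°)) -> East
Final: East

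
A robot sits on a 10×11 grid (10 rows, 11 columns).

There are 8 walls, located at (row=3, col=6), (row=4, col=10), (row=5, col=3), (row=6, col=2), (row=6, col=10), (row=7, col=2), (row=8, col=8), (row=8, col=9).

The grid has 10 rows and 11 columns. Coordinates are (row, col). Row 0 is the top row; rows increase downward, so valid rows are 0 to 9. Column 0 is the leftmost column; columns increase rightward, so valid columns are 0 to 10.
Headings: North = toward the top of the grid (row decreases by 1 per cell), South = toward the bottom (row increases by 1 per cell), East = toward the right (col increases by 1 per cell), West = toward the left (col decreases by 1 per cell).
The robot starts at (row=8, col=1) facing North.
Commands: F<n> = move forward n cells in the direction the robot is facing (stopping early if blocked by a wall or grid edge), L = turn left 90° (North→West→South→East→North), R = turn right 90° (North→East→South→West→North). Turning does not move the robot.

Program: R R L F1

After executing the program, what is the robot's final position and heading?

Start: (row=8, col=1), facing North
  R: turn right, now facing East
  R: turn right, now facing South
  L: turn left, now facing East
  F1: move forward 1, now at (row=8, col=2)
Final: (row=8, col=2), facing East

Answer: Final position: (row=8, col=2), facing East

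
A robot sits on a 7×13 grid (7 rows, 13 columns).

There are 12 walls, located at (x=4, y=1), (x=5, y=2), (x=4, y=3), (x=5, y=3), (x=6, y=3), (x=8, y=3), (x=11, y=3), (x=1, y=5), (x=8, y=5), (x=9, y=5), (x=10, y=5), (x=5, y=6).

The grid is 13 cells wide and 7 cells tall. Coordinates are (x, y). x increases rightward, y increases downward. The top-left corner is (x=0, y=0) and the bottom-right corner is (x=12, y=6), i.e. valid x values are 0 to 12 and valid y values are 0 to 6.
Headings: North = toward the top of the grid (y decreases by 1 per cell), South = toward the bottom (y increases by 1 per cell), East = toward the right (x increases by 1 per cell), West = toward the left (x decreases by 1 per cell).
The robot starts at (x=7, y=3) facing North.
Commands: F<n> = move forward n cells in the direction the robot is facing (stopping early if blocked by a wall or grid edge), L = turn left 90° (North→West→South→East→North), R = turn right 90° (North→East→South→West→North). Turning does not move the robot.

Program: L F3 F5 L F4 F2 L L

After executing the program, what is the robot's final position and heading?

Answer: Final position: (x=7, y=6), facing North

Derivation:
Start: (x=7, y=3), facing North
  L: turn left, now facing West
  F3: move forward 0/3 (blocked), now at (x=7, y=3)
  F5: move forward 0/5 (blocked), now at (x=7, y=3)
  L: turn left, now facing South
  F4: move forward 3/4 (blocked), now at (x=7, y=6)
  F2: move forward 0/2 (blocked), now at (x=7, y=6)
  L: turn left, now facing East
  L: turn left, now facing North
Final: (x=7, y=6), facing North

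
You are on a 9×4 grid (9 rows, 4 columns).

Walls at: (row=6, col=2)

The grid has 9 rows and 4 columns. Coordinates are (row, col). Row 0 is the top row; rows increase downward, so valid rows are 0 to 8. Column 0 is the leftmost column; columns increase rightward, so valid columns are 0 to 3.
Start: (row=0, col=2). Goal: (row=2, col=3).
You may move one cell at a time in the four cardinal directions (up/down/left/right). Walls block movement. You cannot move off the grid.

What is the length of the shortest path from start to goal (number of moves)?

BFS from (row=0, col=2) until reaching (row=2, col=3):
  Distance 0: (row=0, col=2)
  Distance 1: (row=0, col=1), (row=0, col=3), (row=1, col=2)
  Distance 2: (row=0, col=0), (row=1, col=1), (row=1, col=3), (row=2, col=2)
  Distance 3: (row=1, col=0), (row=2, col=1), (row=2, col=3), (row=3, col=2)  <- goal reached here
One shortest path (3 moves): (row=0, col=2) -> (row=0, col=3) -> (row=1, col=3) -> (row=2, col=3)

Answer: Shortest path length: 3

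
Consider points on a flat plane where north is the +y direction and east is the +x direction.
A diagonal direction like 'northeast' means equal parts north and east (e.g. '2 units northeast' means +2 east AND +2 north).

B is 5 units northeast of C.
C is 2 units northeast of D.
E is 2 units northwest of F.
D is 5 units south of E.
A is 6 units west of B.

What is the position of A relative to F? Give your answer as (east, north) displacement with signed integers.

Place F at the origin (east=0, north=0).
  E is 2 units northwest of F: delta (east=-2, north=+2); E at (east=-2, north=2).
  D is 5 units south of E: delta (east=+0, north=-5); D at (east=-2, north=-3).
  C is 2 units northeast of D: delta (east=+2, north=+2); C at (east=0, north=-1).
  B is 5 units northeast of C: delta (east=+5, north=+5); B at (east=5, north=4).
  A is 6 units west of B: delta (east=-6, north=+0); A at (east=-1, north=4).
Therefore A relative to F: (east=-1, north=4).

Answer: A is at (east=-1, north=4) relative to F.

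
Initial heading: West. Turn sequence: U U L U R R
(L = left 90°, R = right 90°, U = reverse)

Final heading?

Start: West
  U (U-turn (180°)) -> East
  U (U-turn (180°)) -> West
  L (left (90° counter-clockwise)) -> South
  U (U-turn (180°)) -> North
  R (right (90° clockwise)) -> East
  R (right (90° clockwise)) -> South
Final: South

Answer: Final heading: South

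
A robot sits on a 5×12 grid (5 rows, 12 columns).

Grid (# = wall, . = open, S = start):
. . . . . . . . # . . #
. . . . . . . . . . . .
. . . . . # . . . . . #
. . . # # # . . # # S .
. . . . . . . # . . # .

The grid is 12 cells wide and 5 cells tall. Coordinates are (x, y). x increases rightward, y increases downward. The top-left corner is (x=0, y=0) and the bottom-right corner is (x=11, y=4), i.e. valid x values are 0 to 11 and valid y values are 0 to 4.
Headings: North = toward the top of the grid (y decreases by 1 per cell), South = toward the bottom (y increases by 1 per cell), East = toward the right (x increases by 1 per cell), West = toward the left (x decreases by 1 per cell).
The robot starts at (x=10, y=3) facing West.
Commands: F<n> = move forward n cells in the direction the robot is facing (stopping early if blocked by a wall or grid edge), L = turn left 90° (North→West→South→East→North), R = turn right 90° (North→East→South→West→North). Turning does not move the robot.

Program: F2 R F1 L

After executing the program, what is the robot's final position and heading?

Start: (x=10, y=3), facing West
  F2: move forward 0/2 (blocked), now at (x=10, y=3)
  R: turn right, now facing North
  F1: move forward 1, now at (x=10, y=2)
  L: turn left, now facing West
Final: (x=10, y=2), facing West

Answer: Final position: (x=10, y=2), facing West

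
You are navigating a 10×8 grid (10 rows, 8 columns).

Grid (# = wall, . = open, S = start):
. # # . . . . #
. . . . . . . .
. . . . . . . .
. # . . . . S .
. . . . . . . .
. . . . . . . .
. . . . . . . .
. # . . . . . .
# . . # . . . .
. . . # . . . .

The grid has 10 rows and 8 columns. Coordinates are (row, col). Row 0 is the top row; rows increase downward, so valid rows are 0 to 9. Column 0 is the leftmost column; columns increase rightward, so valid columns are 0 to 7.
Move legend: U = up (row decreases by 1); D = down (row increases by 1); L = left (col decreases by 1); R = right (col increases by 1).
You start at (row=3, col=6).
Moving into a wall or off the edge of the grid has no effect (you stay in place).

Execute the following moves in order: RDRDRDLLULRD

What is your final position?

Start: (row=3, col=6)
  R (right): (row=3, col=6) -> (row=3, col=7)
  D (down): (row=3, col=7) -> (row=4, col=7)
  R (right): blocked, stay at (row=4, col=7)
  D (down): (row=4, col=7) -> (row=5, col=7)
  R (right): blocked, stay at (row=5, col=7)
  D (down): (row=5, col=7) -> (row=6, col=7)
  L (left): (row=6, col=7) -> (row=6, col=6)
  L (left): (row=6, col=6) -> (row=6, col=5)
  U (up): (row=6, col=5) -> (row=5, col=5)
  L (left): (row=5, col=5) -> (row=5, col=4)
  R (right): (row=5, col=4) -> (row=5, col=5)
  D (down): (row=5, col=5) -> (row=6, col=5)
Final: (row=6, col=5)

Answer: Final position: (row=6, col=5)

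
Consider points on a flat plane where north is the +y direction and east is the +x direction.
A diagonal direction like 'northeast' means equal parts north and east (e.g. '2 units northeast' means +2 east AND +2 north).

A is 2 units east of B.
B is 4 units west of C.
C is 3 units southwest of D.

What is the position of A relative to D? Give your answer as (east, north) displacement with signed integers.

Place D at the origin (east=0, north=0).
  C is 3 units southwest of D: delta (east=-3, north=-3); C at (east=-3, north=-3).
  B is 4 units west of C: delta (east=-4, north=+0); B at (east=-7, north=-3).
  A is 2 units east of B: delta (east=+2, north=+0); A at (east=-5, north=-3).
Therefore A relative to D: (east=-5, north=-3).

Answer: A is at (east=-5, north=-3) relative to D.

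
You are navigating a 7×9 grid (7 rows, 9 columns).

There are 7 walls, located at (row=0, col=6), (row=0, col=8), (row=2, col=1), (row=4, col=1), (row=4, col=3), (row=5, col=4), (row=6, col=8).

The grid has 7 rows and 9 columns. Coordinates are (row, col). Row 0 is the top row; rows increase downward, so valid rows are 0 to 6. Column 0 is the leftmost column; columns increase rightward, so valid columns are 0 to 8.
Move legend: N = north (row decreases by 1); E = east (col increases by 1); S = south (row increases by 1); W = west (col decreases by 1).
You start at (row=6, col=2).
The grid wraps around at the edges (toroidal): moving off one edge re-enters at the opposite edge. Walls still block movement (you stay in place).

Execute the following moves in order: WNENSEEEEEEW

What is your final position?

Start: (row=6, col=2)
  W (west): (row=6, col=2) -> (row=6, col=1)
  N (north): (row=6, col=1) -> (row=5, col=1)
  E (east): (row=5, col=1) -> (row=5, col=2)
  N (north): (row=5, col=2) -> (row=4, col=2)
  S (south): (row=4, col=2) -> (row=5, col=2)
  E (east): (row=5, col=2) -> (row=5, col=3)
  [×5]E (east): blocked, stay at (row=5, col=3)
  W (west): (row=5, col=3) -> (row=5, col=2)
Final: (row=5, col=2)

Answer: Final position: (row=5, col=2)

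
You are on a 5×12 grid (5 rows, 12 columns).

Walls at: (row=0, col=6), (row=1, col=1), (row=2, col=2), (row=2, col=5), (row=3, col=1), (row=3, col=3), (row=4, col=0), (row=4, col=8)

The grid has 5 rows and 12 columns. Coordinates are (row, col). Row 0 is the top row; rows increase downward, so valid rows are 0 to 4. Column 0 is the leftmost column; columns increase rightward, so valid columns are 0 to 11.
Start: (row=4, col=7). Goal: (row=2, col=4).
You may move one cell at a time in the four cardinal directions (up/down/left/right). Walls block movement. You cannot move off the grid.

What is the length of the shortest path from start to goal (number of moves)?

Answer: Shortest path length: 5

Derivation:
BFS from (row=4, col=7) until reaching (row=2, col=4):
  Distance 0: (row=4, col=7)
  Distance 1: (row=3, col=7), (row=4, col=6)
  Distance 2: (row=2, col=7), (row=3, col=6), (row=3, col=8), (row=4, col=5)
  Distance 3: (row=1, col=7), (row=2, col=6), (row=2, col=8), (row=3, col=5), (row=3, col=9), (row=4, col=4)
  Distance 4: (row=0, col=7), (row=1, col=6), (row=1, col=8), (row=2, col=9), (row=3, col=4), (row=3, col=10), (row=4, col=3), (row=4, col=9)
  Distance 5: (row=0, col=8), (row=1, col=5), (row=1, col=9), (row=2, col=4), (row=2, col=10), (row=3, col=11), (row=4, col=2), (row=4, col=10)  <- goal reached here
One shortest path (5 moves): (row=4, col=7) -> (row=4, col=6) -> (row=4, col=5) -> (row=4, col=4) -> (row=3, col=4) -> (row=2, col=4)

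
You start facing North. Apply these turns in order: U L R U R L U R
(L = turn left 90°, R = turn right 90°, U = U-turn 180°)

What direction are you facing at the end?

Start: North
  U (U-turn (180°)) -> South
  L (left (90° counter-clockwise)) -> East
  R (right (90° clockwise)) -> South
  U (U-turn (180°)) -> North
  R (right (90° clockwise)) -> East
  L (left (90° counter-clockwise)) -> North
  U (U-turn (180°)) -> South
  R (right (90° clockwise)) -> West
Final: West

Answer: Final heading: West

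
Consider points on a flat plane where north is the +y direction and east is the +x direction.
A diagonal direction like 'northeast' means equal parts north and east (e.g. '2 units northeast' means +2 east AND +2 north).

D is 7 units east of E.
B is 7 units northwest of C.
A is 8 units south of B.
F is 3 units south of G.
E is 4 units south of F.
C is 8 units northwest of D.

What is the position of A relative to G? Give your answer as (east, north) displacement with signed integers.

Place G at the origin (east=0, north=0).
  F is 3 units south of G: delta (east=+0, north=-3); F at (east=0, north=-3).
  E is 4 units south of F: delta (east=+0, north=-4); E at (east=0, north=-7).
  D is 7 units east of E: delta (east=+7, north=+0); D at (east=7, north=-7).
  C is 8 units northwest of D: delta (east=-8, north=+8); C at (east=-1, north=1).
  B is 7 units northwest of C: delta (east=-7, north=+7); B at (east=-8, north=8).
  A is 8 units south of B: delta (east=+0, north=-8); A at (east=-8, north=0).
Therefore A relative to G: (east=-8, north=0).

Answer: A is at (east=-8, north=0) relative to G.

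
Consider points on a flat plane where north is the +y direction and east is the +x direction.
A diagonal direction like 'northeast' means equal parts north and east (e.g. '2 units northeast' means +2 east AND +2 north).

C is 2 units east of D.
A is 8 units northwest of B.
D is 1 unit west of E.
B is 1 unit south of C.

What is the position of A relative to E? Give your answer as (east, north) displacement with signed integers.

Answer: A is at (east=-7, north=7) relative to E.

Derivation:
Place E at the origin (east=0, north=0).
  D is 1 unit west of E: delta (east=-1, north=+0); D at (east=-1, north=0).
  C is 2 units east of D: delta (east=+2, north=+0); C at (east=1, north=0).
  B is 1 unit south of C: delta (east=+0, north=-1); B at (east=1, north=-1).
  A is 8 units northwest of B: delta (east=-8, north=+8); A at (east=-7, north=7).
Therefore A relative to E: (east=-7, north=7).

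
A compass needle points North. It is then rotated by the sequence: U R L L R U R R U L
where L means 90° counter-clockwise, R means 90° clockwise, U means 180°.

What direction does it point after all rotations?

Answer: Final heading: West

Derivation:
Start: North
  U (U-turn (180°)) -> South
  R (right (90° clockwise)) -> West
  L (left (90° counter-clockwise)) -> South
  L (left (90° counter-clockwise)) -> East
  R (right (90° clockwise)) -> South
  U (U-turn (180°)) -> North
  R (right (90° clockwise)) -> East
  R (right (90° clockwise)) -> South
  U (U-turn (180°)) -> North
  L (left (90° counter-clockwise)) -> West
Final: West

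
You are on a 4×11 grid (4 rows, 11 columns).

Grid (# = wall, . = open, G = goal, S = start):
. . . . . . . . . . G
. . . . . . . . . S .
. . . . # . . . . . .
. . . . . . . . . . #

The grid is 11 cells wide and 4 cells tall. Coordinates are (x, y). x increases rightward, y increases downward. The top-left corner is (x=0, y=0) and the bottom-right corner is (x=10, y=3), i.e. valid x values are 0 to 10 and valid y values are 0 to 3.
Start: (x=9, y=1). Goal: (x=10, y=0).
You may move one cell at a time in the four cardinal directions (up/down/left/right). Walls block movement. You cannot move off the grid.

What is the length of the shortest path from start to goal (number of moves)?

Answer: Shortest path length: 2

Derivation:
BFS from (x=9, y=1) until reaching (x=10, y=0):
  Distance 0: (x=9, y=1)
  Distance 1: (x=9, y=0), (x=8, y=1), (x=10, y=1), (x=9, y=2)
  Distance 2: (x=8, y=0), (x=10, y=0), (x=7, y=1), (x=8, y=2), (x=10, y=2), (x=9, y=3)  <- goal reached here
One shortest path (2 moves): (x=9, y=1) -> (x=10, y=1) -> (x=10, y=0)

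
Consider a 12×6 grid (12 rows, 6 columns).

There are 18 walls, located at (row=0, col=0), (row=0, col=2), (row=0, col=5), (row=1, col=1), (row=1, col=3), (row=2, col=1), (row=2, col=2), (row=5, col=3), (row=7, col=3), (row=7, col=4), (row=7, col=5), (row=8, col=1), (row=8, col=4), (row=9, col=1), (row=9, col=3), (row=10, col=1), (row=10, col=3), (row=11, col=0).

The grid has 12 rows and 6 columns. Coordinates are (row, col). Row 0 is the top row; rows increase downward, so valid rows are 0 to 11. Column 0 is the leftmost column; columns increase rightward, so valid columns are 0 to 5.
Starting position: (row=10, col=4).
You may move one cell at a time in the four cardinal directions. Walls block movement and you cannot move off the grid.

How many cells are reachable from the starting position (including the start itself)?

Answer: Reachable cells: 52

Derivation:
BFS flood-fill from (row=10, col=4):
  Distance 0: (row=10, col=4)
  Distance 1: (row=9, col=4), (row=10, col=5), (row=11, col=4)
  Distance 2: (row=9, col=5), (row=11, col=3), (row=11, col=5)
  Distance 3: (row=8, col=5), (row=11, col=2)
  Distance 4: (row=10, col=2), (row=11, col=1)
  Distance 5: (row=9, col=2)
  Distance 6: (row=8, col=2)
  Distance 7: (row=7, col=2), (row=8, col=3)
  Distance 8: (row=6, col=2), (row=7, col=1)
  Distance 9: (row=5, col=2), (row=6, col=1), (row=6, col=3), (row=7, col=0)
  Distance 10: (row=4, col=2), (row=5, col=1), (row=6, col=0), (row=6, col=4), (row=8, col=0)
  Distance 11: (row=3, col=2), (row=4, col=1), (row=4, col=3), (row=5, col=0), (row=5, col=4), (row=6, col=5), (row=9, col=0)
  Distance 12: (row=3, col=1), (row=3, col=3), (row=4, col=0), (row=4, col=4), (row=5, col=5), (row=10, col=0)
  Distance 13: (row=2, col=3), (row=3, col=0), (row=3, col=4), (row=4, col=5)
  Distance 14: (row=2, col=0), (row=2, col=4), (row=3, col=5)
  Distance 15: (row=1, col=0), (row=1, col=4), (row=2, col=5)
  Distance 16: (row=0, col=4), (row=1, col=5)
  Distance 17: (row=0, col=3)
Total reachable: 52 (grid has 54 open cells total)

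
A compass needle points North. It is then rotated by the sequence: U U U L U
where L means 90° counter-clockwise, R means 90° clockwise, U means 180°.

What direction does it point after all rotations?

Answer: Final heading: West

Derivation:
Start: North
  U (U-turn (180°)) -> South
  U (U-turn (180°)) -> North
  U (U-turn (180°)) -> South
  L (left (90° counter-clockwise)) -> East
  U (U-turn (180°)) -> West
Final: West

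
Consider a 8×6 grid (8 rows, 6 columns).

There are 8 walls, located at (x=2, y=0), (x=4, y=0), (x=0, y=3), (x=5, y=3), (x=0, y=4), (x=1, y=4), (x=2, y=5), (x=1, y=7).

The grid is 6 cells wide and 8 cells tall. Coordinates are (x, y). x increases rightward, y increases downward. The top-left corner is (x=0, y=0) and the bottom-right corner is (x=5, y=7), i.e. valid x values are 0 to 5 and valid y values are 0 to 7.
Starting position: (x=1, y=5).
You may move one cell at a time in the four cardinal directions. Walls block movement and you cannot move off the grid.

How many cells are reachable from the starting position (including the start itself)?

Answer: Reachable cells: 40

Derivation:
BFS flood-fill from (x=1, y=5):
  Distance 0: (x=1, y=5)
  Distance 1: (x=0, y=5), (x=1, y=6)
  Distance 2: (x=0, y=6), (x=2, y=6)
  Distance 3: (x=3, y=6), (x=0, y=7), (x=2, y=7)
  Distance 4: (x=3, y=5), (x=4, y=6), (x=3, y=7)
  Distance 5: (x=3, y=4), (x=4, y=5), (x=5, y=6), (x=4, y=7)
  Distance 6: (x=3, y=3), (x=2, y=4), (x=4, y=4), (x=5, y=5), (x=5, y=7)
  Distance 7: (x=3, y=2), (x=2, y=3), (x=4, y=3), (x=5, y=4)
  Distance 8: (x=3, y=1), (x=2, y=2), (x=4, y=2), (x=1, y=3)
  Distance 9: (x=3, y=0), (x=2, y=1), (x=4, y=1), (x=1, y=2), (x=5, y=2)
  Distance 10: (x=1, y=1), (x=5, y=1), (x=0, y=2)
  Distance 11: (x=1, y=0), (x=5, y=0), (x=0, y=1)
  Distance 12: (x=0, y=0)
Total reachable: 40 (grid has 40 open cells total)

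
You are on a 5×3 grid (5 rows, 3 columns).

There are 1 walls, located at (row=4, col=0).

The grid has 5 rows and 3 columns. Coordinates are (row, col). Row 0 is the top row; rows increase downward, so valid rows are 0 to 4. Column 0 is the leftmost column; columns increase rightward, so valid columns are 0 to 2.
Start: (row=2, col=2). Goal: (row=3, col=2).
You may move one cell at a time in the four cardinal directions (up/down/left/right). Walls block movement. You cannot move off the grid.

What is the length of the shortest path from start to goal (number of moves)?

BFS from (row=2, col=2) until reaching (row=3, col=2):
  Distance 0: (row=2, col=2)
  Distance 1: (row=1, col=2), (row=2, col=1), (row=3, col=2)  <- goal reached here
One shortest path (1 moves): (row=2, col=2) -> (row=3, col=2)

Answer: Shortest path length: 1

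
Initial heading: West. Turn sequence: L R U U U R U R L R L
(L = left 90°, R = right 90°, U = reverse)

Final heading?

Answer: Final heading: North

Derivation:
Start: West
  L (left (90° counter-clockwise)) -> South
  R (right (90° clockwise)) -> West
  U (U-turn (180°)) -> East
  U (U-turn (180°)) -> West
  U (U-turn (180°)) -> East
  R (right (90° clockwise)) -> South
  U (U-turn (180°)) -> North
  R (right (90° clockwise)) -> East
  L (left (90° counter-clockwise)) -> North
  R (right (90° clockwise)) -> East
  L (left (90° counter-clockwise)) -> North
Final: North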